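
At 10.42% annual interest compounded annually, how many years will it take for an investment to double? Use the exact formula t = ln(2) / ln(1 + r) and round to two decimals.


Doubling condition: (1 + r)^t = 2
Take ln of both sides: t × ln(1 + r) = ln(2)
t = ln(2) / ln(1 + r)
t = 0.693147 / 0.099121
t = 6.99

t = ln(2) / ln(1 + r) = 6.99 years


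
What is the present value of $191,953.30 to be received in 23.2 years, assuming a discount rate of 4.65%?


Present value formula: PV = FV / (1 + r)^t
PV = $191,953.30 / (1 + 0.0465)^23.2
PV = $191,953.30 / 2.870451
PV = $66,872.17

PV = FV / (1 + r)^t = $66,872.17


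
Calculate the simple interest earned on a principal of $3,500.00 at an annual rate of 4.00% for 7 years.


Simple interest formula: I = P × r × t
I = $3,500.00 × 0.04 × 7
I = $980.00

I = P × r × t = $980.00


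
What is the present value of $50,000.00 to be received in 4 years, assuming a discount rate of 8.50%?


Present value formula: PV = FV / (1 + r)^t
PV = $50,000.00 / (1 + 0.085)^4
PV = $50,000.00 / 1.385859
PV = $36,078.71

PV = FV / (1 + r)^t = $36,078.71


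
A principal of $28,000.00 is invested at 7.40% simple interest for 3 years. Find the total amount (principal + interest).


Total amount formula: A = P(1 + rt) = P + P·r·t
Interest: I = P × r × t = $28,000.00 × 0.074 × 3 = $6,216.00
A = P + I = $28,000.00 + $6,216.00 = $34,216.00

A = P + I = P(1 + rt) = $34,216.00


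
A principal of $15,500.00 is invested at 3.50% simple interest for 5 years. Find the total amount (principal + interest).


Total amount formula: A = P(1 + rt) = P + P·r·t
Interest: I = P × r × t = $15,500.00 × 0.035 × 5 = $2,712.50
A = P + I = $15,500.00 + $2,712.50 = $18,212.50

A = P + I = P(1 + rt) = $18,212.50


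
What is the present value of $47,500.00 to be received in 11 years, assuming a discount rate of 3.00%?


Present value formula: PV = FV / (1 + r)^t
PV = $47,500.00 / (1 + 0.03)^11
PV = $47,500.00 / 1.384234
PV = $34,315.01

PV = FV / (1 + r)^t = $34,315.01


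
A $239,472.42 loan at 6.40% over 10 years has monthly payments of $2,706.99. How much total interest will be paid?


Total paid over the life of the loan = PMT × n.
Total paid = $2,706.99 × 120 = $324,838.80
Total interest = total paid − principal = $324,838.80 − $239,472.42 = $85,366.38

Total interest = (PMT × n) - PV = $85,366.38


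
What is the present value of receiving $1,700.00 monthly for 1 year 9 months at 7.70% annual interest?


Present value of an ordinary annuity: PV = PMT × (1 − (1 + r)^(−n)) / r
Monthly rate r = 0.077/12 ≈ 0.00641667, n = 21
PV = $1,700.00 × (1 − (1 + 0.077/12)^(−21)) / (0.077/12)
PV = $1,700.00 × 19.587949
PV = $33,299.51

PV = PMT × (1-(1+r)^(-n))/r = $33,299.51


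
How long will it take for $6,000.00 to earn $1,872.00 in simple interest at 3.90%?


Rearrange the simple interest formula for t:
I = P × r × t  ⇒  t = I / (P × r)
t = $1,872.00 / ($6,000.00 × 0.039)
t = 8

t = I/(P×r) = 8 years


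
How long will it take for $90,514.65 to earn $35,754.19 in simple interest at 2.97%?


Rearrange the simple interest formula for t:
I = P × r × t  ⇒  t = I / (P × r)
t = $35,754.19 / ($90,514.65 × 0.0297)
t = 13.3

t = I/(P×r) = 13.3 years


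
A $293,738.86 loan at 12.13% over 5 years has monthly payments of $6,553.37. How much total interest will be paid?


Total paid over the life of the loan = PMT × n.
Total paid = $6,553.37 × 60 = $393,202.20
Total interest = total paid − principal = $393,202.20 − $293,738.86 = $99,463.34

Total interest = (PMT × n) - PV = $99,463.34


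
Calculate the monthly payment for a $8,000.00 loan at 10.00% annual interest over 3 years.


Loan payment formula: PMT = PV × r / (1 − (1 + r)^(−n))
Monthly rate r = 0.1/12 ≈ 0.00833333, n = 36 months
Denominator: 1 − (1 + 0.1/12)^(−36) = 0.258260
PMT = $8,000.00 × (0.1/12) / 0.258260
PMT = $258.14 per month

PMT = PV × r / (1-(1+r)^(-n)) = $258.14/month


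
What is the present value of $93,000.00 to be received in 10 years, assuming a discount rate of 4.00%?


Present value formula: PV = FV / (1 + r)^t
PV = $93,000.00 / (1 + 0.04)^10
PV = $93,000.00 / 1.4802443
PV = $62,827.47

PV = FV / (1 + r)^t = $62,827.47


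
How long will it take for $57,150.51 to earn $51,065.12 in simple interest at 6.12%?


Rearrange the simple interest formula for t:
I = P × r × t  ⇒  t = I / (P × r)
t = $51,065.12 / ($57,150.51 × 0.0612)
t = 14.6

t = I/(P×r) = 14.6 years


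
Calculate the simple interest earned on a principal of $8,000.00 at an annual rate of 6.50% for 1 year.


Simple interest formula: I = P × r × t
I = $8,000.00 × 0.065 × 1
I = $520.00

I = P × r × t = $520.00


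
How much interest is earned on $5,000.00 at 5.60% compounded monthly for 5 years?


Compound interest earned = final amount − principal.
A = P(1 + r/n)^(nt) = $5,000.00 × (1 + 0.056/12)^(12 × 5) = $6,611.34
Interest = A − P = $6,611.34 − $5,000.00 = $1,611.34

Interest = A - P = $1,611.34


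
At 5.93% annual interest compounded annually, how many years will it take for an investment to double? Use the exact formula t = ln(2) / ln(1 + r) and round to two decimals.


Doubling condition: (1 + r)^t = 2
Take ln of both sides: t × ln(1 + r) = ln(2)
t = ln(2) / ln(1 + r)
t = 0.693147 / 0.057608
t = 12.03

t = ln(2) / ln(1 + r) = 12.03 years


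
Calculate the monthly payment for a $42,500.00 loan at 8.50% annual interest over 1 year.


Loan payment formula: PMT = PV × r / (1 − (1 + r)^(−n))
Monthly rate r = 0.085/12 ≈ 0.00708333, n = 12 months
Denominator: 1 − (1 + 0.085/12)^(−12) = 0.0812125
PMT = $42,500.00 × (0.085/12) / 0.0812125
PMT = $3,706.84 per month

PMT = PV × r / (1-(1+r)^(-n)) = $3,706.84/month


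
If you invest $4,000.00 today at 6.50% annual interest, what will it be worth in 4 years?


Future value formula: FV = PV × (1 + r)^t
FV = $4,000.00 × (1 + 0.065)^4
FV = $4,000.00 × 1.2864664
FV = $5,145.87

FV = PV × (1 + r)^t = $5,145.87


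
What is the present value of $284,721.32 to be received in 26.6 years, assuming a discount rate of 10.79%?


Present value formula: PV = FV / (1 + r)^t
PV = $284,721.32 / (1 + 0.1079)^26.6
PV = $284,721.32 / 15.265638
PV = $18,651.12

PV = FV / (1 + r)^t = $18,651.12


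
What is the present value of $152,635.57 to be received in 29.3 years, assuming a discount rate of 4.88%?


Present value formula: PV = FV / (1 + r)^t
PV = $152,635.57 / (1 + 0.0488)^29.3
PV = $152,635.57 / 4.0392012
PV = $37,788.55

PV = FV / (1 + r)^t = $37,788.55


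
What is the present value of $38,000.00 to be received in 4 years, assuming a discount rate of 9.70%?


Present value formula: PV = FV / (1 + r)^t
PV = $38,000.00 / (1 + 0.097)^4
PV = $38,000.00 / 1.4481932
PV = $26,239.59

PV = FV / (1 + r)^t = $26,239.59


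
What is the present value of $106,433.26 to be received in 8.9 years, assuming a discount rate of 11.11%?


Present value formula: PV = FV / (1 + r)^t
PV = $106,433.26 / (1 + 0.1111)^8.9
PV = $106,433.26 / 2.553895
PV = $41,674.88

PV = FV / (1 + r)^t = $41,674.88


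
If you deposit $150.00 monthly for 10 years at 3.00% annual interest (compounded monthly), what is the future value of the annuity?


Future value of an ordinary annuity: FV = PMT × ((1 + r)^n − 1) / r
Monthly rate r = 0.03/12 = 0.0025, n = 120
FV = $150.00 × ((1 + 0.03/12)^120 − 1) / (0.03/12)
FV = $150.00 × 139.741419
FV = $20,961.21

FV = PMT × ((1+r)^n - 1)/r = $20,961.21


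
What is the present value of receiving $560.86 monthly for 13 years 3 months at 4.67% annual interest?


Present value of an ordinary annuity: PV = PMT × (1 − (1 + r)^(−n)) / r
Monthly rate r = 0.0467/12 ≈ 0.00389167, n = 159
PV = $560.86 × (1 − (1 + 0.0467/12)^(−159)) / (0.0467/12)
PV = $560.86 × 118.393739
PV = $66,402.31

PV = PMT × (1-(1+r)^(-n))/r = $66,402.31


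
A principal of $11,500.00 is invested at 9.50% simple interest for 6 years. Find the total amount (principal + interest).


Total amount formula: A = P(1 + rt) = P + P·r·t
Interest: I = P × r × t = $11,500.00 × 0.095 × 6 = $6,555.00
A = P + I = $11,500.00 + $6,555.00 = $18,055.00

A = P + I = P(1 + rt) = $18,055.00


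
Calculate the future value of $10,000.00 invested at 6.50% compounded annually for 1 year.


Compound interest formula: A = P(1 + r/n)^(nt)
A = $10,000.00 × (1 + 0.065/1)^(1 × 1)
Growth factor: (1 + 0.065/1)^1 = 1.065000
A = $10,000.00 × 1.065000
A = $10,650.00

A = P(1 + r/n)^(nt) = $10,650.00


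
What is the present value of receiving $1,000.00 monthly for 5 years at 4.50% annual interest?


Present value of an ordinary annuity: PV = PMT × (1 − (1 + r)^(−n)) / r
Monthly rate r = 0.045/12 = 0.00375, n = 60
PV = $1,000.00 × (1 − (1 + 0.045/12)^(−60)) / (0.045/12)
PV = $1,000.00 × 53.639380
PV = $53,639.38

PV = PMT × (1-(1+r)^(-n))/r = $53,639.38


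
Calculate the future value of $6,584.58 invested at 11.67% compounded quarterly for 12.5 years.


Compound interest formula: A = P(1 + r/n)^(nt)
A = $6,584.58 × (1 + 0.1167/4)^(4 × 12.5)
Growth factor: (1 + 0.1167/4)^50 = 4.211739
A = $6,584.58 × 4.211739
A = $27,732.53

A = P(1 + r/n)^(nt) = $27,732.53


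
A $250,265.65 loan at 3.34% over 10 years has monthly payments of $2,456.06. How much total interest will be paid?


Total paid over the life of the loan = PMT × n.
Total paid = $2,456.06 × 120 = $294,727.20
Total interest = total paid − principal = $294,727.20 − $250,265.65 = $44,461.55

Total interest = (PMT × n) - PV = $44,461.55


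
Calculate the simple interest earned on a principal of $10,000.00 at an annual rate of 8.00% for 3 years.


Simple interest formula: I = P × r × t
I = $10,000.00 × 0.08 × 3
I = $2,400.00

I = P × r × t = $2,400.00


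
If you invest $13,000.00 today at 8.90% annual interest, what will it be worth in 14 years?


Future value formula: FV = PV × (1 + r)^t
FV = $13,000.00 × (1 + 0.089)^14
FV = $13,000.00 × 3.299061
FV = $42,887.79

FV = PV × (1 + r)^t = $42,887.79


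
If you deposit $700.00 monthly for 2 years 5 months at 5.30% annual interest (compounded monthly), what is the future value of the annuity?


Future value of an ordinary annuity: FV = PMT × ((1 + r)^n − 1) / r
Monthly rate r = 0.053/12 ≈ 0.00441667, n = 29
FV = $700.00 × ((1 + 0.053/12)^29 − 1) / (0.053/12)
FV = $700.00 × 30.866537
FV = $21,606.58

FV = PMT × ((1+r)^n - 1)/r = $21,606.58


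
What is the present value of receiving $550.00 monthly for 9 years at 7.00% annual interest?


Present value of an ordinary annuity: PV = PMT × (1 − (1 + r)^(−n)) / r
Monthly rate r = 0.07/12 ≈ 0.00583333, n = 108
PV = $550.00 × (1 − (1 + 0.07/12)^(−108)) / (0.07/12)
PV = $550.00 × 79.959850
PV = $43,977.92

PV = PMT × (1-(1+r)^(-n))/r = $43,977.92


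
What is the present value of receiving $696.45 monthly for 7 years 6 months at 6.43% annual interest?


Present value of an ordinary annuity: PV = PMT × (1 − (1 + r)^(−n)) / r
Monthly rate r = 0.0643/12 ≈ 0.00535833, n = 90
PV = $696.45 × (1 − (1 + 0.0643/12)^(−90)) / (0.0643/12)
PV = $696.45 × 71.255728
PV = $49,626.05

PV = PMT × (1-(1+r)^(-n))/r = $49,626.05


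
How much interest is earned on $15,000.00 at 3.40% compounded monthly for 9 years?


Compound interest earned = final amount − principal.
A = P(1 + r/n)^(nt) = $15,000.00 × (1 + 0.034/12)^(12 × 9) = $20,360.92
Interest = A − P = $20,360.92 − $15,000.00 = $5,360.92

Interest = A - P = $5,360.92


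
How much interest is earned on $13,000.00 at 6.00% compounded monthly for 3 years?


Compound interest earned = final amount − principal.
A = P(1 + r/n)^(nt) = $13,000.00 × (1 + 0.06/12)^(12 × 3) = $15,556.85
Interest = A − P = $15,556.85 − $13,000.00 = $2,556.85

Interest = A - P = $2,556.85


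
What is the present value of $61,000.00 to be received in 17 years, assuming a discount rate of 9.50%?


Present value formula: PV = FV / (1 + r)^t
PV = $61,000.00 / (1 + 0.095)^17
PV = $61,000.00 / 4.677783
PV = $13,040.37

PV = FV / (1 + r)^t = $13,040.37


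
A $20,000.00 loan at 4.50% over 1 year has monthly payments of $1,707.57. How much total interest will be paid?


Total paid over the life of the loan = PMT × n.
Total paid = $1,707.57 × 12 = $20,490.84
Total interest = total paid − principal = $20,490.84 − $20,000.00 = $490.84

Total interest = (PMT × n) - PV = $490.84


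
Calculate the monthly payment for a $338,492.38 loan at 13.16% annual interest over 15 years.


Loan payment formula: PMT = PV × r / (1 − (1 + r)^(−n))
Monthly rate r = 0.1316/12 ≈ 0.01096667, n = 180 months
Denominator: 1 − (1 + 0.1316/12)^(−180) = 0.859599
PMT = $338,492.38 × (0.1316/12) / 0.859599
PMT = $4,318.45 per month

PMT = PV × r / (1-(1+r)^(-n)) = $4,318.45/month


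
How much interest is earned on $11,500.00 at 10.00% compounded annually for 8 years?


Compound interest earned = final amount − principal.
A = P(1 + r/n)^(nt) = $11,500.00 × (1 + 0.1/1)^(1 × 8) = $24,651.27
Interest = A − P = $24,651.27 − $11,500.00 = $13,151.27

Interest = A - P = $13,151.27


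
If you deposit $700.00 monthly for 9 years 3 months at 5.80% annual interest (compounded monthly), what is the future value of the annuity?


Future value of an ordinary annuity: FV = PMT × ((1 + r)^n − 1) / r
Monthly rate r = 0.058/12 ≈ 0.00483333, n = 111
FV = $700.00 × ((1 + 0.058/12)^111 − 1) / (0.058/12)
FV = $700.00 × 146.441955
FV = $102,509.37

FV = PMT × ((1+r)^n - 1)/r = $102,509.37


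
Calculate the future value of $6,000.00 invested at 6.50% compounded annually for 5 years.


Compound interest formula: A = P(1 + r/n)^(nt)
A = $6,000.00 × (1 + 0.065/1)^(1 × 5)
Growth factor: (1 + 0.065/1)^5 = 1.370087
A = $6,000.00 × 1.370087
A = $8,220.52

A = P(1 + r/n)^(nt) = $8,220.52


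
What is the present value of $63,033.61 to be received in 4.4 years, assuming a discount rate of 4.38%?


Present value formula: PV = FV / (1 + r)^t
PV = $63,033.61 / (1 + 0.0438)^4.4
PV = $63,033.61 / 1.2075805
PV = $52,198.27

PV = FV / (1 + r)^t = $52,198.27


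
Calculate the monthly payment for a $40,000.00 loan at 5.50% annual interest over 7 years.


Loan payment formula: PMT = PV × r / (1 − (1 + r)^(−n))
Monthly rate r = 0.055/12 ≈ 0.00458333, n = 84 months
Denominator: 1 − (1 + 0.055/12)^(−84) = 0.318951
PMT = $40,000.00 × (0.055/12) / 0.318951
PMT = $574.80 per month

PMT = PV × r / (1-(1+r)^(-n)) = $574.80/month


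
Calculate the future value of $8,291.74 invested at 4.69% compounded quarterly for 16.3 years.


Compound interest formula: A = P(1 + r/n)^(nt)
A = $8,291.74 × (1 + 0.0469/4)^(4 × 16.3)
Growth factor: (1 + 0.0469/4)^65.2 = 2.1383254
A = $8,291.74 × 2.1383254
A = $17,730.44

A = P(1 + r/n)^(nt) = $17,730.44


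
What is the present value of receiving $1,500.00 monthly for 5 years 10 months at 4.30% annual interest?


Present value of an ordinary annuity: PV = PMT × (1 − (1 + r)^(−n)) / r
Monthly rate r = 0.043/12 ≈ 0.00358333, n = 70
PV = $1,500.00 × (1 − (1 + 0.043/12)^(−70)) / (0.043/12)
PV = $1,500.00 × 61.813672
PV = $92,720.51

PV = PMT × (1-(1+r)^(-n))/r = $92,720.51


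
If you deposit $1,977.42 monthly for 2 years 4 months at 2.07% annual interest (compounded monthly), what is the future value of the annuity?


Future value of an ordinary annuity: FV = PMT × ((1 + r)^n − 1) / r
Monthly rate r = 0.0207/12 = 0.001725, n = 28
FV = $1,977.42 × ((1 + 0.0207/12)^28 − 1) / (0.0207/12)
FV = $1,977.42 × 28.661904
FV = $56,676.62

FV = PMT × ((1+r)^n - 1)/r = $56,676.62


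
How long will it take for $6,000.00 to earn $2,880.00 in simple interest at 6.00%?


Rearrange the simple interest formula for t:
I = P × r × t  ⇒  t = I / (P × r)
t = $2,880.00 / ($6,000.00 × 0.06)
t = 8

t = I/(P×r) = 8 years


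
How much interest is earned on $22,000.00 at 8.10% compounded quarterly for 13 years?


Compound interest earned = final amount − principal.
A = P(1 + r/n)^(nt) = $22,000.00 × (1 + 0.081/4)^(4 × 13) = $62,397.34
Interest = A − P = $62,397.34 − $22,000.00 = $40,397.34

Interest = A - P = $40,397.34


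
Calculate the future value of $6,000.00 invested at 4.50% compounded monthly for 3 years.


Compound interest formula: A = P(1 + r/n)^(nt)
A = $6,000.00 × (1 + 0.045/12)^(12 × 3)
Growth factor: (1 + 0.045/12)^36 = 1.144248
A = $6,000.00 × 1.144248
A = $6,865.49

A = P(1 + r/n)^(nt) = $6,865.49


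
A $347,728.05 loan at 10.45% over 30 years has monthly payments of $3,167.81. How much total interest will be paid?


Total paid over the life of the loan = PMT × n.
Total paid = $3,167.81 × 360 = $1,140,411.60
Total interest = total paid − principal = $1,140,411.60 − $347,728.05 = $792,683.55

Total interest = (PMT × n) - PV = $792,683.55


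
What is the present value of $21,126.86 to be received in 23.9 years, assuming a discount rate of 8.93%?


Present value formula: PV = FV / (1 + r)^t
PV = $21,126.86 / (1 + 0.0893)^23.9
PV = $21,126.86 / 7.723699
PV = $2,735.33

PV = FV / (1 + r)^t = $2,735.33


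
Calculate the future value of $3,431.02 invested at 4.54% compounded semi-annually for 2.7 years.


Compound interest formula: A = P(1 + r/n)^(nt)
A = $3,431.02 × (1 + 0.0454/2)^(2 × 2.7)
Growth factor: (1 + 0.0454/2)^5.4 = 1.1288613
A = $3,431.02 × 1.1288613
A = $3,873.15

A = P(1 + r/n)^(nt) = $3,873.15


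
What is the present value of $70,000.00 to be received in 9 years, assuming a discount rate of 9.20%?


Present value formula: PV = FV / (1 + r)^t
PV = $70,000.00 / (1 + 0.092)^9
PV = $70,000.00 / 2.2080238
PV = $31,702.56

PV = FV / (1 + r)^t = $31,702.56


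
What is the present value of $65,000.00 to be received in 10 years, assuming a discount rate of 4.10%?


Present value formula: PV = FV / (1 + r)^t
PV = $65,000.00 / (1 + 0.041)^10
PV = $65,000.00 / 1.494539
PV = $43,491.67

PV = FV / (1 + r)^t = $43,491.67


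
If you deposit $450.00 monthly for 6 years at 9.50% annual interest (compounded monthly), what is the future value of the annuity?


Future value of an ordinary annuity: FV = PMT × ((1 + r)^n − 1) / r
Monthly rate r = 0.095/12 ≈ 0.00791667, n = 72
FV = $450.00 × ((1 + 0.095/12)^72 − 1) / (0.095/12)
FV = $450.00 × 96.543509
FV = $43,444.58

FV = PMT × ((1+r)^n - 1)/r = $43,444.58


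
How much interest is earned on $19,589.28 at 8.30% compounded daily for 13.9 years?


Compound interest earned = final amount − principal.
A = P(1 + r/n)^(nt) = $19,589.28 × (1 + 0.083/365)^(365 × 13.9) = $62,087.91
Interest = A − P = $62,087.91 − $19,589.28 = $42,498.63

Interest = A - P = $42,498.63


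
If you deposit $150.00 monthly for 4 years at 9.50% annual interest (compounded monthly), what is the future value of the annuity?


Future value of an ordinary annuity: FV = PMT × ((1 + r)^n − 1) / r
Monthly rate r = 0.095/12 ≈ 0.00791667, n = 48
FV = $150.00 × ((1 + 0.095/12)^48 − 1) / (0.095/12)
FV = $150.00 × 58.117673
FV = $8,717.65

FV = PMT × ((1+r)^n - 1)/r = $8,717.65


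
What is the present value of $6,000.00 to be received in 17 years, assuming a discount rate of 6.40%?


Present value formula: PV = FV / (1 + r)^t
PV = $6,000.00 / (1 + 0.064)^17
PV = $6,000.00 / 2.870831
PV = $2,089.99

PV = FV / (1 + r)^t = $2,089.99


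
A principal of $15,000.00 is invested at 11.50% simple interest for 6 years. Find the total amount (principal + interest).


Total amount formula: A = P(1 + rt) = P + P·r·t
Interest: I = P × r × t = $15,000.00 × 0.115 × 6 = $10,350.00
A = P + I = $15,000.00 + $10,350.00 = $25,350.00

A = P + I = P(1 + rt) = $25,350.00


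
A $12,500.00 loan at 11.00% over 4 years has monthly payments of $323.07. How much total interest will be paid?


Total paid over the life of the loan = PMT × n.
Total paid = $323.07 × 48 = $15,507.36
Total interest = total paid − principal = $15,507.36 − $12,500.00 = $3,007.36

Total interest = (PMT × n) - PV = $3,007.36


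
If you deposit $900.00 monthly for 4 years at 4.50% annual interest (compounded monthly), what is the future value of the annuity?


Future value of an ordinary annuity: FV = PMT × ((1 + r)^n − 1) / r
Monthly rate r = 0.045/12 = 0.00375, n = 48
FV = $900.00 × ((1 + 0.045/12)^48 − 1) / (0.045/12)
FV = $900.00 × 52.483834
FV = $47,235.45

FV = PMT × ((1+r)^n - 1)/r = $47,235.45


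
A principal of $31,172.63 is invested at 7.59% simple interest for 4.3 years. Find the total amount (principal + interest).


Total amount formula: A = P(1 + rt) = P + P·r·t
Interest: I = P × r × t = $31,172.63 × 0.0759 × 4.3 = $10,173.81
A = P + I = $31,172.63 + $10,173.81 = $41,346.44

A = P + I = P(1 + rt) = $41,346.44


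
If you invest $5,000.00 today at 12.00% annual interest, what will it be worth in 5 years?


Future value formula: FV = PV × (1 + r)^t
FV = $5,000.00 × (1 + 0.12)^5
FV = $5,000.00 × 1.762342
FV = $8,811.71

FV = PV × (1 + r)^t = $8,811.71


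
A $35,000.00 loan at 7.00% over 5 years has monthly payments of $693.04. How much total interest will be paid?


Total paid over the life of the loan = PMT × n.
Total paid = $693.04 × 60 = $41,582.40
Total interest = total paid − principal = $41,582.40 − $35,000.00 = $6,582.40

Total interest = (PMT × n) - PV = $6,582.40


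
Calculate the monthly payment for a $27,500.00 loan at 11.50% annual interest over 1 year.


Loan payment formula: PMT = PV × r / (1 − (1 + r)^(−n))
Monthly rate r = 0.115/12 ≈ 0.00958333, n = 12 months
Denominator: 1 − (1 + 0.115/12)^(−12) = 0.108146
PMT = $27,500.00 × (0.115/12) / 0.108146
PMT = $2,436.91 per month

PMT = PV × r / (1-(1+r)^(-n)) = $2,436.91/month


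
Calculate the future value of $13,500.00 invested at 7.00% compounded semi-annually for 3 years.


Compound interest formula: A = P(1 + r/n)^(nt)
A = $13,500.00 × (1 + 0.07/2)^(2 × 3)
Growth factor: (1 + 0.07/2)^6 = 1.2292553
A = $13,500.00 × 1.2292553
A = $16,594.95

A = P(1 + r/n)^(nt) = $16,594.95


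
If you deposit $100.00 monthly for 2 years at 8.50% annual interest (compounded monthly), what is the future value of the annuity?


Future value of an ordinary annuity: FV = PMT × ((1 + r)^n − 1) / r
Monthly rate r = 0.085/12 ≈ 0.00708333, n = 24
FV = $100.00 × ((1 + 0.085/12)^24 − 1) / (0.085/12)
FV = $100.00 × 26.060437
FV = $2,606.04

FV = PMT × ((1+r)^n - 1)/r = $2,606.04


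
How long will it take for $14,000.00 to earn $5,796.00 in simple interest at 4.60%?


Rearrange the simple interest formula for t:
I = P × r × t  ⇒  t = I / (P × r)
t = $5,796.00 / ($14,000.00 × 0.046)
t = 9

t = I/(P×r) = 9 years


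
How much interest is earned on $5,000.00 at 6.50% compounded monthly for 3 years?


Compound interest earned = final amount − principal.
A = P(1 + r/n)^(nt) = $5,000.00 × (1 + 0.065/12)^(12 × 3) = $6,073.36
Interest = A − P = $6,073.36 − $5,000.00 = $1,073.36

Interest = A - P = $1,073.36


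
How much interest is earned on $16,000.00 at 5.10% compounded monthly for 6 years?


Compound interest earned = final amount − principal.
A = P(1 + r/n)^(nt) = $16,000.00 × (1 + 0.051/12)^(12 × 6) = $21,713.63
Interest = A − P = $21,713.63 − $16,000.00 = $5,713.63

Interest = A - P = $5,713.63


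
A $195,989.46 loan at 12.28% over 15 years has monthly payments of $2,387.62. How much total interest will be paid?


Total paid over the life of the loan = PMT × n.
Total paid = $2,387.62 × 180 = $429,771.60
Total interest = total paid − principal = $429,771.60 − $195,989.46 = $233,782.14

Total interest = (PMT × n) - PV = $233,782.14


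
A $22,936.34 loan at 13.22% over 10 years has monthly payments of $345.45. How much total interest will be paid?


Total paid over the life of the loan = PMT × n.
Total paid = $345.45 × 120 = $41,454.00
Total interest = total paid − principal = $41,454.00 − $22,936.34 = $18,517.66

Total interest = (PMT × n) - PV = $18,517.66


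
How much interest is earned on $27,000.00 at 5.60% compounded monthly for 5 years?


Compound interest earned = final amount − principal.
A = P(1 + r/n)^(nt) = $27,000.00 × (1 + 0.056/12)^(12 × 5) = $35,701.24
Interest = A − P = $35,701.24 − $27,000.00 = $8,701.24

Interest = A - P = $8,701.24


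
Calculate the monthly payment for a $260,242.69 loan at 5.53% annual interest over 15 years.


Loan payment formula: PMT = PV × r / (1 − (1 + r)^(−n))
Monthly rate r = 0.0553/12 ≈ 0.00460833, n = 180 months
Denominator: 1 − (1 + 0.0553/12)^(−180) = 0.5629006
PMT = $260,242.69 × (0.0553/12) / 0.5629006
PMT = $2,130.55 per month

PMT = PV × r / (1-(1+r)^(-n)) = $2,130.55/month


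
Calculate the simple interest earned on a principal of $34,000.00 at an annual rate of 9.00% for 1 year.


Simple interest formula: I = P × r × t
I = $34,000.00 × 0.09 × 1
I = $3,060.00

I = P × r × t = $3,060.00


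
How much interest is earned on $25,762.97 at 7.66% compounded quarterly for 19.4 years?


Compound interest earned = final amount − principal.
A = P(1 + r/n)^(nt) = $25,762.97 × (1 + 0.0766/4)^(4 × 19.4) = $112,272.44
Interest = A − P = $112,272.44 − $25,762.97 = $86,509.47

Interest = A - P = $86,509.47


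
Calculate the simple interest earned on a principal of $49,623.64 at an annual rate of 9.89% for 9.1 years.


Simple interest formula: I = P × r × t
I = $49,623.64 × 0.0989 × 9.1
I = $44,660.78

I = P × r × t = $44,660.78


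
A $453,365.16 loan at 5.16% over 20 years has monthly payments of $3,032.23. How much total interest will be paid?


Total paid over the life of the loan = PMT × n.
Total paid = $3,032.23 × 240 = $727,735.20
Total interest = total paid − principal = $727,735.20 − $453,365.16 = $274,370.04

Total interest = (PMT × n) - PV = $274,370.04


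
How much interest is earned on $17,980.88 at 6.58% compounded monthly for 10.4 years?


Compound interest earned = final amount − principal.
A = P(1 + r/n)^(nt) = $17,980.88 × (1 + 0.0658/12)^(12 × 10.4) = $35,579.14
Interest = A − P = $35,579.14 − $17,980.88 = $17,598.26

Interest = A - P = $17,598.26


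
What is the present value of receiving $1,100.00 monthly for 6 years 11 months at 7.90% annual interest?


Present value of an ordinary annuity: PV = PMT × (1 − (1 + r)^(−n)) / r
Monthly rate r = 0.079/12 ≈ 0.00658333, n = 83
PV = $1,100.00 × (1 − (1 + 0.079/12)^(−83)) / (0.079/12)
PV = $1,100.00 × 63.788545
PV = $70,167.40

PV = PMT × (1-(1+r)^(-n))/r = $70,167.40


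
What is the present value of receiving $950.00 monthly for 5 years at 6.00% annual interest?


Present value of an ordinary annuity: PV = PMT × (1 − (1 + r)^(−n)) / r
Monthly rate r = 0.06/12 = 0.005, n = 60
PV = $950.00 × (1 − (1 + 0.06/12)^(−60)) / (0.06/12)
PV = $950.00 × 51.725561
PV = $49,139.28

PV = PMT × (1-(1+r)^(-n))/r = $49,139.28


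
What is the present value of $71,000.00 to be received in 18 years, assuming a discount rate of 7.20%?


Present value formula: PV = FV / (1 + r)^t
PV = $71,000.00 / (1 + 0.072)^18
PV = $71,000.00 / 3.495474
PV = $20,311.98

PV = FV / (1 + r)^t = $20,311.98


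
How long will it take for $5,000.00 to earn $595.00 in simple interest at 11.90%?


Rearrange the simple interest formula for t:
I = P × r × t  ⇒  t = I / (P × r)
t = $595.00 / ($5,000.00 × 0.119)
t = 1

t = I/(P×r) = 1 year


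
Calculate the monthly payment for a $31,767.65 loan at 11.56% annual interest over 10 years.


Loan payment formula: PMT = PV × r / (1 − (1 + r)^(−n))
Monthly rate r = 0.1156/12 ≈ 0.00963333, n = 120 months
Denominator: 1 − (1 + 0.1156/12)^(−120) = 0.683511
PMT = $31,767.65 × (0.1156/12) / 0.683511
PMT = $447.73 per month

PMT = PV × r / (1-(1+r)^(-n)) = $447.73/month


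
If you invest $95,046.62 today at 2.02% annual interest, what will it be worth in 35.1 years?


Future value formula: FV = PV × (1 + r)^t
FV = $95,046.62 × (1 + 0.0202)^35.1
FV = $95,046.62 × 2.0176912
FV = $191,774.73

FV = PV × (1 + r)^t = $191,774.73


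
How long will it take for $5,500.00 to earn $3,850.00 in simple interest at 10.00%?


Rearrange the simple interest formula for t:
I = P × r × t  ⇒  t = I / (P × r)
t = $3,850.00 / ($5,500.00 × 0.1)
t = 7

t = I/(P×r) = 7 years


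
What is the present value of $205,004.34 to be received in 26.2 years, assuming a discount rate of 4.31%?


Present value formula: PV = FV / (1 + r)^t
PV = $205,004.34 / (1 + 0.0431)^26.2
PV = $205,004.34 / 3.020924
PV = $67,861.47

PV = FV / (1 + r)^t = $67,861.47


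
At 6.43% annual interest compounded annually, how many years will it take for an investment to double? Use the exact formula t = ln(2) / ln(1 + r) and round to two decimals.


Doubling condition: (1 + r)^t = 2
Take ln of both sides: t × ln(1 + r) = ln(2)
t = ln(2) / ln(1 + r)
t = 0.693147 / 0.062317
t = 11.12

t = ln(2) / ln(1 + r) = 11.12 years


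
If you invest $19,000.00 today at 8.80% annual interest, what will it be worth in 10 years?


Future value formula: FV = PV × (1 + r)^t
FV = $19,000.00 × (1 + 0.088)^10
FV = $19,000.00 × 2.3242827
FV = $44,161.37

FV = PV × (1 + r)^t = $44,161.37


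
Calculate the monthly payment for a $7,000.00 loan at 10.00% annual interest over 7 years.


Loan payment formula: PMT = PV × r / (1 − (1 + r)^(−n))
Monthly rate r = 0.1/12 ≈ 0.00833333, n = 84 months
Denominator: 1 − (1 + 0.1/12)^(−84) = 0.501972
PMT = $7,000.00 × (0.1/12) / 0.501972
PMT = $116.21 per month

PMT = PV × r / (1-(1+r)^(-n)) = $116.21/month


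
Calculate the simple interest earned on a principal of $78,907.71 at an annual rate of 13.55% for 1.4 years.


Simple interest formula: I = P × r × t
I = $78,907.71 × 0.1355 × 1.4
I = $14,968.79

I = P × r × t = $14,968.79


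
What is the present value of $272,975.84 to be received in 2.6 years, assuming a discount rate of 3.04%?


Present value formula: PV = FV / (1 + r)^t
PV = $272,975.84 / (1 + 0.0304)^2.6
PV = $272,975.84 / 1.0809739
PV = $252,527.69

PV = FV / (1 + r)^t = $252,527.69


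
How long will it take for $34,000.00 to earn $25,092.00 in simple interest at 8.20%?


Rearrange the simple interest formula for t:
I = P × r × t  ⇒  t = I / (P × r)
t = $25,092.00 / ($34,000.00 × 0.082)
t = 9

t = I/(P×r) = 9 years


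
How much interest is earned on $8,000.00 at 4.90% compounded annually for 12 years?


Compound interest earned = final amount − principal.
A = P(1 + r/n)^(nt) = $8,000.00 × (1 + 0.049/1)^(1 × 12) = $14,203.52
Interest = A − P = $14,203.52 − $8,000.00 = $6,203.52

Interest = A - P = $6,203.52


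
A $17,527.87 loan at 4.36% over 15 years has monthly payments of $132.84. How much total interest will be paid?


Total paid over the life of the loan = PMT × n.
Total paid = $132.84 × 180 = $23,911.20
Total interest = total paid − principal = $23,911.20 − $17,527.87 = $6,383.33

Total interest = (PMT × n) - PV = $6,383.33


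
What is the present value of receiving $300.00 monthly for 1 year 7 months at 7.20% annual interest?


Present value of an ordinary annuity: PV = PMT × (1 − (1 + r)^(−n)) / r
Monthly rate r = 0.072/12 = 0.006, n = 19
PV = $300.00 × (1 − (1 + 0.072/12)^(−19)) / (0.072/12)
PV = $300.00 × 17.906343
PV = $5,371.90

PV = PMT × (1-(1+r)^(-n))/r = $5,371.90


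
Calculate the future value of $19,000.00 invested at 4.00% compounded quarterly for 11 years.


Compound interest formula: A = P(1 + r/n)^(nt)
A = $19,000.00 × (1 + 0.04/4)^(4 × 11)
Growth factor: (1 + 0.04/4)^44 = 1.5493176
A = $19,000.00 × 1.5493176
A = $29,437.03

A = P(1 + r/n)^(nt) = $29,437.03


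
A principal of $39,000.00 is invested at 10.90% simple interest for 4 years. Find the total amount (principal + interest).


Total amount formula: A = P(1 + rt) = P + P·r·t
Interest: I = P × r × t = $39,000.00 × 0.109 × 4 = $17,004.00
A = P + I = $39,000.00 + $17,004.00 = $56,004.00

A = P + I = P(1 + rt) = $56,004.00


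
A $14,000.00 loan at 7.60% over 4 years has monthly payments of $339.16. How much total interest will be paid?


Total paid over the life of the loan = PMT × n.
Total paid = $339.16 × 48 = $16,279.68
Total interest = total paid − principal = $16,279.68 − $14,000.00 = $2,279.68

Total interest = (PMT × n) - PV = $2,279.68


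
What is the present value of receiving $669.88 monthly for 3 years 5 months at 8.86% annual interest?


Present value of an ordinary annuity: PV = PMT × (1 − (1 + r)^(−n)) / r
Monthly rate r = 0.0886/12 ≈ 0.00738333, n = 41
PV = $669.88 × (1 − (1 + 0.0886/12)^(−41)) / (0.0886/12)
PV = $669.88 × 35.264499
PV = $23,622.98

PV = PMT × (1-(1+r)^(-n))/r = $23,622.98


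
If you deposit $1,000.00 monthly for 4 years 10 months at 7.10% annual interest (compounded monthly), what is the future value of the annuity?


Future value of an ordinary annuity: FV = PMT × ((1 + r)^n − 1) / r
Monthly rate r = 0.071/12 ≈ 0.00591667, n = 58
FV = $1,000.00 × ((1 + 0.071/12)^58 − 1) / (0.071/12)
FV = $1,000.00 × 68.954223
FV = $68,954.22

FV = PMT × ((1+r)^n - 1)/r = $68,954.22


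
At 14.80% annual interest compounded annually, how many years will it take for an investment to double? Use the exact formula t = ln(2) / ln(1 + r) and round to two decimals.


Doubling condition: (1 + r)^t = 2
Take ln of both sides: t × ln(1 + r) = ln(2)
t = ln(2) / ln(1 + r)
t = 0.693147 / 0.138021
t = 5.02

t = ln(2) / ln(1 + r) = 5.02 years


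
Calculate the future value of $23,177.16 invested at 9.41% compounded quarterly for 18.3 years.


Compound interest formula: A = P(1 + r/n)^(nt)
A = $23,177.16 × (1 + 0.0941/4)^(4 × 18.3)
Growth factor: (1 + 0.0941/4)^73.2 = 5.485382
A = $23,177.16 × 5.485382
A = $127,135.58

A = P(1 + r/n)^(nt) = $127,135.58


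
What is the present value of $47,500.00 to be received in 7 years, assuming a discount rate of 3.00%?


Present value formula: PV = FV / (1 + r)^t
PV = $47,500.00 / (1 + 0.03)^7
PV = $47,500.00 / 1.2298739
PV = $38,621.85

PV = FV / (1 + r)^t = $38,621.85


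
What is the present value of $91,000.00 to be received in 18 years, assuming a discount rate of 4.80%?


Present value formula: PV = FV / (1 + r)^t
PV = $91,000.00 / (1 + 0.048)^18
PV = $91,000.00 / 2.325429
PV = $39,132.56

PV = FV / (1 + r)^t = $39,132.56


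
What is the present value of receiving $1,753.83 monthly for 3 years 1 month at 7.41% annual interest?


Present value of an ordinary annuity: PV = PMT × (1 − (1 + r)^(−n)) / r
Monthly rate r = 0.0741/12 = 0.006175, n = 37
PV = $1,753.83 × (1 − (1 + 0.0741/12)^(−37)) / (0.0741/12)
PV = $1,753.83 × 32.986977
PV = $57,853.55

PV = PMT × (1-(1+r)^(-n))/r = $57,853.55


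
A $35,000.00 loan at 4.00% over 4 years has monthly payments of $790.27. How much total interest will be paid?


Total paid over the life of the loan = PMT × n.
Total paid = $790.27 × 48 = $37,932.96
Total interest = total paid − principal = $37,932.96 − $35,000.00 = $2,932.96

Total interest = (PMT × n) - PV = $2,932.96


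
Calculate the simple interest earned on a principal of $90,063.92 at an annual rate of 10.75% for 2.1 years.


Simple interest formula: I = P × r × t
I = $90,063.92 × 0.1075 × 2.1
I = $20,331.93

I = P × r × t = $20,331.93


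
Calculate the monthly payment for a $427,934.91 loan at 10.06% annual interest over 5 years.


Loan payment formula: PMT = PV × r / (1 − (1 + r)^(−n))
Monthly rate r = 0.1006/12 ≈ 0.00838333, n = 60 months
Denominator: 1 − (1 + 0.1006/12)^(−60) = 0.394017
PMT = $427,934.91 × (0.1006/12) / 0.394017
PMT = $9,104.99 per month

PMT = PV × r / (1-(1+r)^(-n)) = $9,104.99/month


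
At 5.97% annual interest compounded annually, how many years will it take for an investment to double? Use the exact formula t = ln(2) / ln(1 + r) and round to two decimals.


Doubling condition: (1 + r)^t = 2
Take ln of both sides: t × ln(1 + r) = ln(2)
t = ln(2) / ln(1 + r)
t = 0.693147 / 0.057986
t = 11.95

t = ln(2) / ln(1 + r) = 11.95 years


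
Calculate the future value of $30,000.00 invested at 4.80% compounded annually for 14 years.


Compound interest formula: A = P(1 + r/n)^(nt)
A = $30,000.00 × (1 + 0.048/1)^(1 × 14)
Growth factor: (1 + 0.048/1)^14 = 1.927782
A = $30,000.00 × 1.927782
A = $57,833.46

A = P(1 + r/n)^(nt) = $57,833.46


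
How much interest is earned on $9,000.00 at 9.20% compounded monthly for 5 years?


Compound interest earned = final amount − principal.
A = P(1 + r/n)^(nt) = $9,000.00 × (1 + 0.092/12)^(12 × 5) = $14,231.68
Interest = A − P = $14,231.68 − $9,000.00 = $5,231.68

Interest = A - P = $5,231.68


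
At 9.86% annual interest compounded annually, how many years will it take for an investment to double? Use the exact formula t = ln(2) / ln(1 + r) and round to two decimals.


Doubling condition: (1 + r)^t = 2
Take ln of both sides: t × ln(1 + r) = ln(2)
t = ln(2) / ln(1 + r)
t = 0.693147 / 0.094037
t = 7.37

t = ln(2) / ln(1 + r) = 7.37 years


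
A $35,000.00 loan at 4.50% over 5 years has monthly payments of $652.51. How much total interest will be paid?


Total paid over the life of the loan = PMT × n.
Total paid = $652.51 × 60 = $39,150.60
Total interest = total paid − principal = $39,150.60 − $35,000.00 = $4,150.60

Total interest = (PMT × n) - PV = $4,150.60


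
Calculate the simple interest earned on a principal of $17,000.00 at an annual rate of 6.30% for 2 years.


Simple interest formula: I = P × r × t
I = $17,000.00 × 0.063 × 2
I = $2,142.00

I = P × r × t = $2,142.00


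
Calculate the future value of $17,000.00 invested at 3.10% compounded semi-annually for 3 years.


Compound interest formula: A = P(1 + r/n)^(nt)
A = $17,000.00 × (1 + 0.031/2)^(2 × 3)
Growth factor: (1 + 0.031/2)^6 = 1.096679
A = $17,000.00 × 1.096679
A = $18,643.54

A = P(1 + r/n)^(nt) = $18,643.54


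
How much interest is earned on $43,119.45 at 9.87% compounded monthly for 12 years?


Compound interest earned = final amount − principal.
A = P(1 + r/n)^(nt) = $43,119.45 × (1 + 0.0987/12)^(12 × 12) = $140,264.49
Interest = A − P = $140,264.49 − $43,119.45 = $97,145.04

Interest = A - P = $97,145.04


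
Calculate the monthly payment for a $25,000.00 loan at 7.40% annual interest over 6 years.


Loan payment formula: PMT = PV × r / (1 − (1 + r)^(−n))
Monthly rate r = 0.074/12 ≈ 0.00616667, n = 72 months
Denominator: 1 − (1 + 0.074/12)^(−72) = 0.357659
PMT = $25,000.00 × (0.074/12) / 0.357659
PMT = $431.04 per month

PMT = PV × r / (1-(1+r)^(-n)) = $431.04/month


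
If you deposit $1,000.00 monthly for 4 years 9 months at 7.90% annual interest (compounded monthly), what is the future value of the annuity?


Future value of an ordinary annuity: FV = PMT × ((1 + r)^n − 1) / r
Monthly rate r = 0.079/12 ≈ 0.00658333, n = 57
FV = $1,000.00 × ((1 + 0.079/12)^57 − 1) / (0.079/12)
FV = $1,000.00 × 68.896178
FV = $68,896.18

FV = PMT × ((1+r)^n - 1)/r = $68,896.18


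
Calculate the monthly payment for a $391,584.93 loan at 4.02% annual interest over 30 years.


Loan payment formula: PMT = PV × r / (1 − (1 + r)^(−n))
Monthly rate r = 0.0402/12 = 0.00335, n = 360 months
Denominator: 1 − (1 + 0.0402/12)^(−360) = 0.7000035
PMT = $391,584.93 × (0.0402/12) / 0.7000035
PMT = $1,874.00 per month

PMT = PV × r / (1-(1+r)^(-n)) = $1,874.00/month


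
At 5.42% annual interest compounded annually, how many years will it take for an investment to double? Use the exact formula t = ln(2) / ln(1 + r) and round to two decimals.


Doubling condition: (1 + r)^t = 2
Take ln of both sides: t × ln(1 + r) = ln(2)
t = ln(2) / ln(1 + r)
t = 0.693147 / 0.052782
t = 13.13

t = ln(2) / ln(1 + r) = 13.13 years
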